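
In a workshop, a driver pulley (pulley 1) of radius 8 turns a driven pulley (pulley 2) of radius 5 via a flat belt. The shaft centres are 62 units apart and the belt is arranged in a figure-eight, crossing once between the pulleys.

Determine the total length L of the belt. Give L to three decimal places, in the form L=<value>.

crossed belt: β = asin((r1+r2)/C) = asin(13/62) = 12.1034°
wrap1 = wrap2 = π + 2β = 204.2069°
tangent length = C·cosβ = 60.6218
L = (r1+r2)·wrap + 2·C·cosβ = 13·3.5641 + 2·60.6218 = 167.5766

L=167.577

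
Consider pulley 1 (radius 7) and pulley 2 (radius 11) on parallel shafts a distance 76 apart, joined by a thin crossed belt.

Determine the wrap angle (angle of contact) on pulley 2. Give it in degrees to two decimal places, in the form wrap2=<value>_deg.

crossed belt: β = asin((r1+r2)/C) = asin(18/76) = 13.7002°
wrap1 = wrap2 = π + 2β = 207.4005°

wrap2=207.40_deg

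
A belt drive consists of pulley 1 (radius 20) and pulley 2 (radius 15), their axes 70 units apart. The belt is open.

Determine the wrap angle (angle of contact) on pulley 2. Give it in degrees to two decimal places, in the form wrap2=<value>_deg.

open belt: β = asin((r2−r1)/C) = asin(-5/70) = -4.0960°
wrap1 = π − 2β = 188.1921°
wrap2 = π + 2β = 171.8079°

wrap2=171.81_deg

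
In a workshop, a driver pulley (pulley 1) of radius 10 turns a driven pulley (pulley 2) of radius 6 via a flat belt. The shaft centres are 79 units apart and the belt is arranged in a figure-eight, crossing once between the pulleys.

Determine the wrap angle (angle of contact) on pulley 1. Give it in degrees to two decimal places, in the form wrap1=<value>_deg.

wrap1=203.37_deg

crossed belt: β = asin((r1+r2)/C) = asin(16/79) = 11.6850°
wrap1 = wrap2 = π + 2β = 203.3701°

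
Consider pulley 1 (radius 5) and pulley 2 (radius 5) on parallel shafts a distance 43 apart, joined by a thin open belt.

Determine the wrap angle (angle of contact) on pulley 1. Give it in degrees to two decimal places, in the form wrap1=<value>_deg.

wrap1=180.00_deg

open belt: β = asin((r2−r1)/C) = asin(0/43) = 0.0000°
wrap1 = π − 2β = 180.0000°
wrap2 = π + 2β = 180.0000°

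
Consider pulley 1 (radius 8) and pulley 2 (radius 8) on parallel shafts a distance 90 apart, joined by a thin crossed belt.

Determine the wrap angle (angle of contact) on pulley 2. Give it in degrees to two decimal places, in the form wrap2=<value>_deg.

crossed belt: β = asin((r1+r2)/C) = asin(16/90) = 10.2403°
wrap1 = wrap2 = π + 2β = 200.4807°

wrap2=200.48_deg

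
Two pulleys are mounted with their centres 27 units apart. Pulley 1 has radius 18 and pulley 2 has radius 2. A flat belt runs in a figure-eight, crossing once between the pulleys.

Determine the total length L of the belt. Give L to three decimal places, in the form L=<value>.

crossed belt: β = asin((r1+r2)/C) = asin(20/27) = 47.7946°
wrap1 = wrap2 = π + 2β = 275.5891°
tangent length = C·cosβ = 18.1384
L = (r1+r2)·wrap + 2·C·cosβ = 20·4.8099 + 2·18.1384 = 132.4755

L=132.475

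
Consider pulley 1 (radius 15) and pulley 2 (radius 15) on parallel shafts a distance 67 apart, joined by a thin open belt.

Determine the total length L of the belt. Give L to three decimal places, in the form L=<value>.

open belt: β = asin((r2−r1)/C) = asin(0/67) = 0.0000°
wrap1 = π − 2β = 180.0000°
wrap2 = π + 2β = 180.0000°
tangent length = C·cosβ = 67.0000
L = r1·wrap1 + r2·wrap2 + 2·C·cosβ = 15·3.1416 + 15·3.1416 + 2·67.0000 = 228.2478

L=228.248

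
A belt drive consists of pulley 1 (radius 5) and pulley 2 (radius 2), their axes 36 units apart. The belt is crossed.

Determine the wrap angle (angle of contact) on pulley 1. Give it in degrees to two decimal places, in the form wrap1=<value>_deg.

crossed belt: β = asin((r1+r2)/C) = asin(7/36) = 11.2123°
wrap1 = wrap2 = π + 2β = 202.4245°

wrap1=202.42_deg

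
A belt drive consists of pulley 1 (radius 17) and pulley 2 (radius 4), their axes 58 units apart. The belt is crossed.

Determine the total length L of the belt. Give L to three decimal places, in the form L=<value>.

L=189.663

crossed belt: β = asin((r1+r2)/C) = asin(21/58) = 21.2273°
wrap1 = wrap2 = π + 2β = 222.4546°
tangent length = C·cosβ = 54.0648
L = (r1+r2)·wrap + 2·C·cosβ = 21·3.8826 + 2·54.0648 = 189.6634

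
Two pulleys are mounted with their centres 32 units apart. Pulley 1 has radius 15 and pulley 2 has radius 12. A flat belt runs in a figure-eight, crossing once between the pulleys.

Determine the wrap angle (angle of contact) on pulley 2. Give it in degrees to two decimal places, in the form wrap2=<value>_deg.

crossed belt: β = asin((r1+r2)/C) = asin(27/32) = 57.5383°
wrap1 = wrap2 = π + 2β = 295.0765°

wrap2=295.08_deg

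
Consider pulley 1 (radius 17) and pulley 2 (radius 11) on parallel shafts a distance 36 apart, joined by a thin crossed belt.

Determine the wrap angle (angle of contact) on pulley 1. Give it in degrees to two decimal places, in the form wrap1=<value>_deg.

crossed belt: β = asin((r1+r2)/C) = asin(28/36) = 51.0576°
wrap1 = wrap2 = π + 2β = 282.1151°

wrap1=282.12_deg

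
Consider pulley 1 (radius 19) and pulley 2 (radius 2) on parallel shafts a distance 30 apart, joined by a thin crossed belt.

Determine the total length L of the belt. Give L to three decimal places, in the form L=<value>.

L=141.389

crossed belt: β = asin((r1+r2)/C) = asin(21/30) = 44.4270°
wrap1 = wrap2 = π + 2β = 268.8540°
tangent length = C·cosβ = 21.4243
L = (r1+r2)·wrap + 2·C·cosβ = 21·4.6924 + 2·21.4243 = 141.3887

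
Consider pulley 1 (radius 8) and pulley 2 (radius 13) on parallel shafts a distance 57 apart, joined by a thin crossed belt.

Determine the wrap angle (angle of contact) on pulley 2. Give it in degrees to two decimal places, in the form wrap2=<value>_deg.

crossed belt: β = asin((r1+r2)/C) = asin(21/57) = 21.6183°
wrap1 = wrap2 = π + 2β = 223.2365°

wrap2=223.24_deg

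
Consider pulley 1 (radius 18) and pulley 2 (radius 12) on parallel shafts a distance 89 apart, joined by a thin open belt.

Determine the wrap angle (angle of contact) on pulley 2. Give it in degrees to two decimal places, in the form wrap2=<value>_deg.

wrap2=172.27_deg

open belt: β = asin((r2−r1)/C) = asin(-6/89) = -3.8656°
wrap1 = π − 2β = 187.7311°
wrap2 = π + 2β = 172.2689°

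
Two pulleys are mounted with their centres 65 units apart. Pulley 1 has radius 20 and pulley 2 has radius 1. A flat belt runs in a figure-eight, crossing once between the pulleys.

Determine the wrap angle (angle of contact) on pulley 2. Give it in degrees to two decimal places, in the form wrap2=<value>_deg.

crossed belt: β = asin((r1+r2)/C) = asin(21/65) = 18.8491°
wrap1 = wrap2 = π + 2β = 217.6982°

wrap2=217.70_deg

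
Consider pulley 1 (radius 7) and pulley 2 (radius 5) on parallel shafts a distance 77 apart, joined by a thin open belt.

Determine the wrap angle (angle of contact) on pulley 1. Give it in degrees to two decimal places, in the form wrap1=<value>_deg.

open belt: β = asin((r2−r1)/C) = asin(-2/77) = -1.4884°
wrap1 = π − 2β = 182.9767°
wrap2 = π + 2β = 177.0233°

wrap1=182.98_deg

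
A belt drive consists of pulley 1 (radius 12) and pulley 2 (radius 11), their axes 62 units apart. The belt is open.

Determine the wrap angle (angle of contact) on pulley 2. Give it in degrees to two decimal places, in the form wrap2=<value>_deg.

wrap2=178.15_deg

open belt: β = asin((r2−r1)/C) = asin(-1/62) = -0.9242°
wrap1 = π − 2β = 181.8483°
wrap2 = π + 2β = 178.1517°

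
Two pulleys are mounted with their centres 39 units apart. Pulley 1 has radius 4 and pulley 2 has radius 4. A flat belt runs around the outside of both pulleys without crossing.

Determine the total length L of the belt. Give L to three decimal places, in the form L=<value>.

L=103.133

open belt: β = asin((r2−r1)/C) = asin(0/39) = 0.0000°
wrap1 = π − 2β = 180.0000°
wrap2 = π + 2β = 180.0000°
tangent length = C·cosβ = 39.0000
L = r1·wrap1 + r2·wrap2 + 2·C·cosβ = 4·3.1416 + 4·3.1416 + 2·39.0000 = 103.1327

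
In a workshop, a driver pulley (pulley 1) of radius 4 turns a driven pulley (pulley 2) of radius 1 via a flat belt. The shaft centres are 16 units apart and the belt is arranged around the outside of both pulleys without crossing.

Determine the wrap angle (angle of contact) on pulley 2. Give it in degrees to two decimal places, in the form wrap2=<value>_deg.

wrap2=158.39_deg

open belt: β = asin((r2−r1)/C) = asin(-3/16) = -10.8069°
wrap1 = π − 2β = 201.6138°
wrap2 = π + 2β = 158.3862°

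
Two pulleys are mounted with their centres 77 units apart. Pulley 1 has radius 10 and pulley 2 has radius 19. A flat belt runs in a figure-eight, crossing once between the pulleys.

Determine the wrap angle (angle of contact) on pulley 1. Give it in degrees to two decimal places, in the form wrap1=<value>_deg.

crossed belt: β = asin((r1+r2)/C) = asin(29/77) = 22.1247°
wrap1 = wrap2 = π + 2β = 224.2494°

wrap1=224.25_deg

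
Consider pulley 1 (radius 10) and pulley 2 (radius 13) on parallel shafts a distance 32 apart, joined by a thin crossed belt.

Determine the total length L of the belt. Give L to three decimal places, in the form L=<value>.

L=153.646

crossed belt: β = asin((r1+r2)/C) = asin(23/32) = 45.9514°
wrap1 = wrap2 = π + 2β = 271.9027°
tangent length = C·cosβ = 22.2486
L = (r1+r2)·wrap + 2·C·cosβ = 23·4.7456 + 2·22.2486 = 153.6459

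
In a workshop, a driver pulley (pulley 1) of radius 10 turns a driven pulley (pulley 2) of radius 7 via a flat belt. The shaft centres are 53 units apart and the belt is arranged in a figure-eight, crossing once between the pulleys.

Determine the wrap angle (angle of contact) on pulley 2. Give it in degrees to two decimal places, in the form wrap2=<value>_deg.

crossed belt: β = asin((r1+r2)/C) = asin(17/53) = 18.7086°
wrap1 = wrap2 = π + 2β = 217.4171°

wrap2=217.42_deg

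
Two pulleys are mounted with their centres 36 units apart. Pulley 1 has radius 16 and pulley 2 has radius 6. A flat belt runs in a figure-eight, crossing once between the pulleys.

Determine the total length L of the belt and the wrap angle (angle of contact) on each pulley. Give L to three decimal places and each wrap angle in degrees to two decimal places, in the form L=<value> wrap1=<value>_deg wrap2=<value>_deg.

L=155.035 wrap1=255.34_deg wrap2=255.34_deg

crossed belt: β = asin((r1+r2)/C) = asin(22/36) = 37.6699°
wrap1 = wrap2 = π + 2β = 255.3398°
tangent length = C·cosβ = 28.4956
L = (r1+r2)·wrap + 2·C·cosβ = 22·4.4565 + 2·28.4956 = 155.0347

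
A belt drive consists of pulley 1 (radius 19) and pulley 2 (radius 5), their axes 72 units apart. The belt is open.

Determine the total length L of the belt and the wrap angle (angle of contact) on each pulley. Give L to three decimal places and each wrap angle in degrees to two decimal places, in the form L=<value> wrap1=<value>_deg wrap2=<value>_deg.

open belt: β = asin((r2−r1)/C) = asin(-14/72) = -11.2123°
wrap1 = π − 2β = 202.4245°
wrap2 = π + 2β = 157.5755°
tangent length = C·cosβ = 70.6258
L = r1·wrap1 + r2·wrap2 + 2·C·cosβ = 19·3.5330 + 5·2.7502 + 2·70.6258 = 222.1291

L=222.129 wrap1=202.42_deg wrap2=157.58_deg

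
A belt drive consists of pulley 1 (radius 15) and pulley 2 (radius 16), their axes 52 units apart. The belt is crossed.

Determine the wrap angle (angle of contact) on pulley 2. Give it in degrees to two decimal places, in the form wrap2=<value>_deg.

crossed belt: β = asin((r1+r2)/C) = asin(31/52) = 36.5949°
wrap1 = wrap2 = π + 2β = 253.1899°

wrap2=253.19_deg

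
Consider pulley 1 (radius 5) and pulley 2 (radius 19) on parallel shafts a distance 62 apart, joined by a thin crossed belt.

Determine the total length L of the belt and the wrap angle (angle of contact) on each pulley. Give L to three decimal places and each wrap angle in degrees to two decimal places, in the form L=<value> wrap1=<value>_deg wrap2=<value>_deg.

L=208.810 wrap1=225.55_deg wrap2=225.55_deg

crossed belt: β = asin((r1+r2)/C) = asin(24/62) = 22.7740°
wrap1 = wrap2 = π + 2β = 225.5479°
tangent length = C·cosβ = 57.1664
L = (r1+r2)·wrap + 2·C·cosβ = 24·3.9366 + 2·57.1664 = 208.8101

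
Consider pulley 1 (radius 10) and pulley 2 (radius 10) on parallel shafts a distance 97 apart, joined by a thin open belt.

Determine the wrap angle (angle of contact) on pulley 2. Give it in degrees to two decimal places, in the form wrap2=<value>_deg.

wrap2=180.00_deg

open belt: β = asin((r2−r1)/C) = asin(0/97) = 0.0000°
wrap1 = π − 2β = 180.0000°
wrap2 = π + 2β = 180.0000°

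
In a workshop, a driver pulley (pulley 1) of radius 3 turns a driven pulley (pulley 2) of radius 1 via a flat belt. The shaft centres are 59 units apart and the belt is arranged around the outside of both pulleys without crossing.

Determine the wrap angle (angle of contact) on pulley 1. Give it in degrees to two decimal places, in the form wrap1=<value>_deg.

open belt: β = asin((r2−r1)/C) = asin(-2/59) = -1.9426°
wrap1 = π − 2β = 183.8852°
wrap2 = π + 2β = 176.1148°

wrap1=183.89_deg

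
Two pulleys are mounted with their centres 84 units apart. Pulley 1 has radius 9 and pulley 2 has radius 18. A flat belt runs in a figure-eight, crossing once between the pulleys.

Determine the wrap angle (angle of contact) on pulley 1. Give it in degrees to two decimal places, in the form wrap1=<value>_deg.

crossed belt: β = asin((r1+r2)/C) = asin(27/84) = 18.7493°
wrap1 = wrap2 = π + 2β = 217.4987°

wrap1=217.50_deg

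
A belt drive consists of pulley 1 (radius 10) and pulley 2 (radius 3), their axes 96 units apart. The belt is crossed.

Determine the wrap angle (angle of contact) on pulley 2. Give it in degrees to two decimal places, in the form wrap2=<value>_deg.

crossed belt: β = asin((r1+r2)/C) = asin(13/96) = 7.7827°
wrap1 = wrap2 = π + 2β = 195.5654°

wrap2=195.57_deg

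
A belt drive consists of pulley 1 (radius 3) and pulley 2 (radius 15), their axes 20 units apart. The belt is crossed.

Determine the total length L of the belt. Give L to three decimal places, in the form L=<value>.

L=114.296

crossed belt: β = asin((r1+r2)/C) = asin(18/20) = 64.1581°
wrap1 = wrap2 = π + 2β = 308.3161°
tangent length = C·cosβ = 8.7178
L = (r1+r2)·wrap + 2·C·cosβ = 18·5.3811 + 2·8.7178 = 114.2960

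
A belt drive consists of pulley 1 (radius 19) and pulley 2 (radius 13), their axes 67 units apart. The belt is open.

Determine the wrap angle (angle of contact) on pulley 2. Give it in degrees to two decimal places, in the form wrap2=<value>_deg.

open belt: β = asin((r2−r1)/C) = asin(-6/67) = -5.1378°
wrap1 = π − 2β = 190.2757°
wrap2 = π + 2β = 169.7243°

wrap2=169.72_deg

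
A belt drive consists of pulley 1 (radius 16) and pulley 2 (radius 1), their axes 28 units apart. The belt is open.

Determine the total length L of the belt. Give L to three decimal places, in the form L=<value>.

open belt: β = asin((r2−r1)/C) = asin(-15/28) = -32.3924°
wrap1 = π − 2β = 244.7847°
wrap2 = π + 2β = 115.2153°
tangent length = C·cosβ = 23.6432
L = r1·wrap1 + r2·wrap2 + 2·C·cosβ = 16·4.2723 + 1·2.0109 + 2·23.6432 = 117.6540

L=117.654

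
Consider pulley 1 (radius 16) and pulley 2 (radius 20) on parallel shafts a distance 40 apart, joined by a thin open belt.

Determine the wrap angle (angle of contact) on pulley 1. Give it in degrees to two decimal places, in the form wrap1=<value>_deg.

open belt: β = asin((r2−r1)/C) = asin(4/40) = 5.7392°
wrap1 = π − 2β = 168.5217°
wrap2 = π + 2β = 191.4783°

wrap1=168.52_deg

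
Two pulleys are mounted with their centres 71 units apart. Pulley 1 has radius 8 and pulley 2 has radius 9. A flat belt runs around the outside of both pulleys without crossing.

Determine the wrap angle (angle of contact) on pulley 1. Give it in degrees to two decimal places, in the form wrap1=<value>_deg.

open belt: β = asin((r2−r1)/C) = asin(1/71) = 0.8070°
wrap1 = π − 2β = 178.3860°
wrap2 = π + 2β = 181.6140°

wrap1=178.39_deg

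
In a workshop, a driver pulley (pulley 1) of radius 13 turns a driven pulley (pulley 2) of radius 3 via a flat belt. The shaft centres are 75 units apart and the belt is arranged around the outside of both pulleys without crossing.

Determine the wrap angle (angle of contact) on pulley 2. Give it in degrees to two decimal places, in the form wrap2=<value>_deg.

open belt: β = asin((r2−r1)/C) = asin(-10/75) = -7.6623°
wrap1 = π − 2β = 195.3245°
wrap2 = π + 2β = 164.6755°

wrap2=164.68_deg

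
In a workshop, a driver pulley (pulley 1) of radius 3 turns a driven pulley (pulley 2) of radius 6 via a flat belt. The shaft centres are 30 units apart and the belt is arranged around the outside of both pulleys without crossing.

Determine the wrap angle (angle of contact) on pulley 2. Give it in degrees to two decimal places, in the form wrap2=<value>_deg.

open belt: β = asin((r2−r1)/C) = asin(3/30) = 5.7392°
wrap1 = π − 2β = 168.5217°
wrap2 = π + 2β = 191.4783°

wrap2=191.48_deg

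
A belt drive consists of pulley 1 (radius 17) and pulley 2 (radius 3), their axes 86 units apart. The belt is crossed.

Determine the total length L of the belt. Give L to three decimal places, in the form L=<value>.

L=239.504

crossed belt: β = asin((r1+r2)/C) = asin(20/86) = 13.4477°
wrap1 = wrap2 = π + 2β = 206.8955°
tangent length = C·cosβ = 83.6421
L = (r1+r2)·wrap + 2·C·cosβ = 20·3.6110 + 2·83.6421 = 239.5043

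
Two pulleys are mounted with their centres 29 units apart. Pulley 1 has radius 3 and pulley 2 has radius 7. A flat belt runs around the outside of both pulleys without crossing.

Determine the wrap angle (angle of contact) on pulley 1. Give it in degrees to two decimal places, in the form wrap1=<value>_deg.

wrap1=164.14_deg

open belt: β = asin((r2−r1)/C) = asin(4/29) = 7.9281°
wrap1 = π − 2β = 164.1437°
wrap2 = π + 2β = 195.8563°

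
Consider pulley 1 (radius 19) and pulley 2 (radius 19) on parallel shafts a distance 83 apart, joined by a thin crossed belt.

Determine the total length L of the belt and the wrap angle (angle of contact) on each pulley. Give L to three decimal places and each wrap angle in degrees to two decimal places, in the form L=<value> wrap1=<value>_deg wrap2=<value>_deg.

L=303.103 wrap1=234.49_deg wrap2=234.49_deg

crossed belt: β = asin((r1+r2)/C) = asin(38/83) = 27.2473°
wrap1 = wrap2 = π + 2β = 234.4945°
tangent length = C·cosβ = 73.7902
L = (r1+r2)·wrap + 2·C·cosβ = 38·4.0927 + 2·73.7902 = 303.1031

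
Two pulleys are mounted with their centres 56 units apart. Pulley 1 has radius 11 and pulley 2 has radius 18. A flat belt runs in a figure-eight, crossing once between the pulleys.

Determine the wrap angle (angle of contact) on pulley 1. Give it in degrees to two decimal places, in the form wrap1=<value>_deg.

wrap1=242.38_deg

crossed belt: β = asin((r1+r2)/C) = asin(29/56) = 31.1886°
wrap1 = wrap2 = π + 2β = 242.3772°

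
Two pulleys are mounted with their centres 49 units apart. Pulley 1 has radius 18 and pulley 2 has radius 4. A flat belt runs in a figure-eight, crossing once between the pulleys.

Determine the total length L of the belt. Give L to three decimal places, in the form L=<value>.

crossed belt: β = asin((r1+r2)/C) = asin(22/49) = 26.6782°
wrap1 = wrap2 = π + 2β = 233.3565°
tangent length = C·cosβ = 43.7836
L = (r1+r2)·wrap + 2·C·cosβ = 22·4.0728 + 2·43.7836 = 177.1696

L=177.170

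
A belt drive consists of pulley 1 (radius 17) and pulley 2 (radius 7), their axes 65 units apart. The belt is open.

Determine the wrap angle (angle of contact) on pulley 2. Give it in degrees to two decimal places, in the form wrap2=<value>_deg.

open belt: β = asin((r2−r1)/C) = asin(-10/65) = -8.8499°
wrap1 = π − 2β = 197.6998°
wrap2 = π + 2β = 162.3002°

wrap2=162.30_deg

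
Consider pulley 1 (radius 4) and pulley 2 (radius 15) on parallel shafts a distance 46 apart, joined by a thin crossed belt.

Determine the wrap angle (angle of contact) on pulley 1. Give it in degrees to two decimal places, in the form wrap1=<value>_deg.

crossed belt: β = asin((r1+r2)/C) = asin(19/46) = 24.3962°
wrap1 = wrap2 = π + 2β = 228.7923°

wrap1=228.79_deg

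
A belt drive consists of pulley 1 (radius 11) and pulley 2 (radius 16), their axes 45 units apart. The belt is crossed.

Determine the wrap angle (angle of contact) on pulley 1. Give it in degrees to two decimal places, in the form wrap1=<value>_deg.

crossed belt: β = asin((r1+r2)/C) = asin(27/45) = 36.8699°
wrap1 = wrap2 = π + 2β = 253.7398°

wrap1=253.74_deg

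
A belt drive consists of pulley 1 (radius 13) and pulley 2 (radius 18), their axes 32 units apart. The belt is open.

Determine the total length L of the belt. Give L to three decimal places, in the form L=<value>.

L=162.172

open belt: β = asin((r2−r1)/C) = asin(5/32) = 8.9893°
wrap1 = π − 2β = 162.0214°
wrap2 = π + 2β = 197.9786°
tangent length = C·cosβ = 31.6070
L = r1·wrap1 + r2·wrap2 + 2·C·cosβ = 13·2.8278 + 18·3.4554 + 2·31.6070 = 162.1722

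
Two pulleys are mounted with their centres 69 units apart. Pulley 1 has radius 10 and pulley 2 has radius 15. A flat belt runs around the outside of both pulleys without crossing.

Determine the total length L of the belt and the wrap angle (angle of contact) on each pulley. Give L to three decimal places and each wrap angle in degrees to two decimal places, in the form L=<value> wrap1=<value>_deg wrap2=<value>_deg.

open belt: β = asin((r2−r1)/C) = asin(5/69) = 4.1555°
wrap1 = π − 2β = 171.6890°
wrap2 = π + 2β = 188.3110°
tangent length = C·cosβ = 68.8186
L = r1·wrap1 + r2·wrap2 + 2·C·cosβ = 10·2.9965 + 15·3.2866 + 2·68.8186 = 216.9023

L=216.902 wrap1=171.69_deg wrap2=188.31_deg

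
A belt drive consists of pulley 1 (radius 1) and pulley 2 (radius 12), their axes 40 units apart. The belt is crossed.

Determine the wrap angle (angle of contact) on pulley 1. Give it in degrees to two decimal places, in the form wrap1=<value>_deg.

wrap1=217.93_deg

crossed belt: β = asin((r1+r2)/C) = asin(13/40) = 18.9656°
wrap1 = wrap2 = π + 2β = 217.9311°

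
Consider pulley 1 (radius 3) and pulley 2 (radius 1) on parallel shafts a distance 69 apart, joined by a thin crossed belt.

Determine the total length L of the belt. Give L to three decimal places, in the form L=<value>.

crossed belt: β = asin((r1+r2)/C) = asin(4/69) = 3.3234°
wrap1 = wrap2 = π + 2β = 186.6467°
tangent length = C·cosβ = 68.8840
L = (r1+r2)·wrap + 2·C·cosβ = 4·3.2576 + 2·68.8840 = 150.7983

L=150.798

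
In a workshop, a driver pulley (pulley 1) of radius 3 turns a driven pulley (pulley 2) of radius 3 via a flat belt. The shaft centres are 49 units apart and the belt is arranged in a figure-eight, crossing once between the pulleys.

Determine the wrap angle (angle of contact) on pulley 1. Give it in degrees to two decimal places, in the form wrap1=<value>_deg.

wrap1=194.07_deg

crossed belt: β = asin((r1+r2)/C) = asin(6/49) = 7.0335°
wrap1 = wrap2 = π + 2β = 194.0669°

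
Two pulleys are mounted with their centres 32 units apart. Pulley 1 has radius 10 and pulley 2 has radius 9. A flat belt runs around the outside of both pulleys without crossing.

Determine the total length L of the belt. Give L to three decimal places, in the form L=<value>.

L=123.722

open belt: β = asin((r2−r1)/C) = asin(-1/32) = -1.7908°
wrap1 = π − 2β = 183.5816°
wrap2 = π + 2β = 176.4184°
tangent length = C·cosβ = 31.9844
L = r1·wrap1 + r2·wrap2 + 2·C·cosβ = 10·3.2041 + 9·3.0791 + 2·31.9844 = 123.7215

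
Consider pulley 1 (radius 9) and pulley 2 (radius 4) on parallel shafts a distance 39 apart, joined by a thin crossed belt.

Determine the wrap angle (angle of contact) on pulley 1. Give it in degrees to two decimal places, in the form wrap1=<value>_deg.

crossed belt: β = asin((r1+r2)/C) = asin(13/39) = 19.4712°
wrap1 = wrap2 = π + 2β = 218.9424°

wrap1=218.94_deg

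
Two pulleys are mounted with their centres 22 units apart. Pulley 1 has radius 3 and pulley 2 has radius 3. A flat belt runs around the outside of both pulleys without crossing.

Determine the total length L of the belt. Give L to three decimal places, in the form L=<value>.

open belt: β = asin((r2−r1)/C) = asin(0/22) = 0.0000°
wrap1 = π − 2β = 180.0000°
wrap2 = π + 2β = 180.0000°
tangent length = C·cosβ = 22.0000
L = r1·wrap1 + r2·wrap2 + 2·C·cosβ = 3·3.1416 + 3·3.1416 + 2·22.0000 = 62.8496

L=62.850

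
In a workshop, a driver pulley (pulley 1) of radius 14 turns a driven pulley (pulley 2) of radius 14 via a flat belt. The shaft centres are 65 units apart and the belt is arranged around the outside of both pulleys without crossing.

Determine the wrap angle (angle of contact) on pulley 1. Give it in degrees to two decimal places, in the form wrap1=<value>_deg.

open belt: β = asin((r2−r1)/C) = asin(0/65) = 0.0000°
wrap1 = π − 2β = 180.0000°
wrap2 = π + 2β = 180.0000°

wrap1=180.00_deg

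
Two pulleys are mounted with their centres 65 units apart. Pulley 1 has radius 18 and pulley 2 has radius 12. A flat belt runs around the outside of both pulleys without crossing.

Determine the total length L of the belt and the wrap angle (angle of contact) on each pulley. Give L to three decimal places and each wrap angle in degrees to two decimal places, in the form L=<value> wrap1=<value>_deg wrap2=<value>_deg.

L=224.802 wrap1=190.59_deg wrap2=169.41_deg

open belt: β = asin((r2−r1)/C) = asin(-6/65) = -5.2964°
wrap1 = π − 2β = 190.5928°
wrap2 = π + 2β = 169.4072°
tangent length = C·cosβ = 64.7225
L = r1·wrap1 + r2·wrap2 + 2·C·cosβ = 18·3.3265 + 12·2.9567 + 2·64.7225 = 224.8020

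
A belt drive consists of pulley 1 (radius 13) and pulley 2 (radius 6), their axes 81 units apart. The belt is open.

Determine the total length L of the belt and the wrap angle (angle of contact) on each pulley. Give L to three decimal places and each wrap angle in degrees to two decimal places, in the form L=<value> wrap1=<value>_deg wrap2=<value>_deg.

open belt: β = asin((r2−r1)/C) = asin(-7/81) = -4.9577°
wrap1 = π − 2β = 189.9153°
wrap2 = π + 2β = 170.0847°
tangent length = C·cosβ = 80.6970
L = r1·wrap1 + r2·wrap2 + 2·C·cosβ = 13·3.3146 + 6·2.9685 + 2·80.6970 = 222.2956

L=222.296 wrap1=189.92_deg wrap2=170.08_deg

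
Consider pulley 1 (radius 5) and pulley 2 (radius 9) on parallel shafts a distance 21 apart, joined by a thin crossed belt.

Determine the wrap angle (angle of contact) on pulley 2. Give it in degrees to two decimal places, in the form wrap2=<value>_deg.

crossed belt: β = asin((r1+r2)/C) = asin(14/21) = 41.8103°
wrap1 = wrap2 = π + 2β = 263.6206°

wrap2=263.62_deg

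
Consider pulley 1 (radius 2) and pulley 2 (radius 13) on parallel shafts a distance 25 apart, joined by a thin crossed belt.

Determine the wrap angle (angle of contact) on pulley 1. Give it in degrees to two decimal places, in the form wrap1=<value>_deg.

wrap1=253.74_deg

crossed belt: β = asin((r1+r2)/C) = asin(15/25) = 36.8699°
wrap1 = wrap2 = π + 2β = 253.7398°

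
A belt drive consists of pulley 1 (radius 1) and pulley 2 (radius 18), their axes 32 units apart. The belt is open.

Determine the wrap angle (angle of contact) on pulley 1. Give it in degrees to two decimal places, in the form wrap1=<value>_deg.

wrap1=115.82_deg

open belt: β = asin((r2−r1)/C) = asin(17/32) = 32.0900°
wrap1 = π − 2β = 115.8201°
wrap2 = π + 2β = 244.1799°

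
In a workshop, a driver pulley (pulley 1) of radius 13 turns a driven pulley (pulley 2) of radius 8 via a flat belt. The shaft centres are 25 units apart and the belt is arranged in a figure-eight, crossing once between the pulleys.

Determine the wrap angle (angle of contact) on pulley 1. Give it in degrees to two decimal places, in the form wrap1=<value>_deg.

crossed belt: β = asin((r1+r2)/C) = asin(21/25) = 57.1401°
wrap1 = wrap2 = π + 2β = 294.2802°

wrap1=294.28_deg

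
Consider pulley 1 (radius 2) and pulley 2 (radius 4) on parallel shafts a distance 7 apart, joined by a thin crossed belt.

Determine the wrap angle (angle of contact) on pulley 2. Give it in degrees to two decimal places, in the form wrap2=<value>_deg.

wrap2=297.99_deg

crossed belt: β = asin((r1+r2)/C) = asin(6/7) = 58.9973°
wrap1 = wrap2 = π + 2β = 297.9946°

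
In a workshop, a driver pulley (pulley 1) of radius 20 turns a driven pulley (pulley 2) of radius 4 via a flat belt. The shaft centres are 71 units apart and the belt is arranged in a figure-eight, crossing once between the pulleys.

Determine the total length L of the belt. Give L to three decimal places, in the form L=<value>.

crossed belt: β = asin((r1+r2)/C) = asin(24/71) = 19.7568°
wrap1 = wrap2 = π + 2β = 219.5136°
tangent length = C·cosβ = 66.8207
L = (r1+r2)·wrap + 2·C·cosβ = 24·3.8312 + 2·66.8207 = 225.5909

L=225.591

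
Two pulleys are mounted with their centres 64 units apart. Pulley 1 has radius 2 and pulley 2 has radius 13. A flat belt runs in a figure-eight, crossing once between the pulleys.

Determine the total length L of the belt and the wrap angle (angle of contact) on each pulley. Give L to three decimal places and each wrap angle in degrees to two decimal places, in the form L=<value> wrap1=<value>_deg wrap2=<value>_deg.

L=178.656 wrap1=207.11_deg wrap2=207.11_deg

crossed belt: β = asin((r1+r2)/C) = asin(15/64) = 13.5548°
wrap1 = wrap2 = π + 2β = 207.1096°
tangent length = C·cosβ = 62.2174
L = (r1+r2)·wrap + 2·C·cosβ = 15·3.6147 + 2·62.2174 = 178.6559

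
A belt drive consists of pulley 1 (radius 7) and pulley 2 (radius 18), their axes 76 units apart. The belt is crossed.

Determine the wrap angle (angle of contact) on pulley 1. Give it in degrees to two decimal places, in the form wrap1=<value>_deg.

wrap1=218.41_deg

crossed belt: β = asin((r1+r2)/C) = asin(25/76) = 19.2049°
wrap1 = wrap2 = π + 2β = 218.4098°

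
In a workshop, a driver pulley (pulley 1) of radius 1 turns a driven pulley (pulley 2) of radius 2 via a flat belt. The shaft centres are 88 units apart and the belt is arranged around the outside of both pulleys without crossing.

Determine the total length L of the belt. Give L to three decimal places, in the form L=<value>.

open belt: β = asin((r2−r1)/C) = asin(1/88) = 0.6511°
wrap1 = π − 2β = 178.6978°
wrap2 = π + 2β = 181.3022°
tangent length = C·cosβ = 87.9943
L = r1·wrap1 + r2·wrap2 + 2·C·cosβ = 1·3.1189 + 2·3.1643 + 2·87.9943 = 185.4361

L=185.436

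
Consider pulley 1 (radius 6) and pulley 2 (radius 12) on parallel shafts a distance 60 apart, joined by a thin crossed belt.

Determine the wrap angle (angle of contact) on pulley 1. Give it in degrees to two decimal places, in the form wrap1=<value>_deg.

wrap1=214.92_deg

crossed belt: β = asin((r1+r2)/C) = asin(18/60) = 17.4576°
wrap1 = wrap2 = π + 2β = 214.9152°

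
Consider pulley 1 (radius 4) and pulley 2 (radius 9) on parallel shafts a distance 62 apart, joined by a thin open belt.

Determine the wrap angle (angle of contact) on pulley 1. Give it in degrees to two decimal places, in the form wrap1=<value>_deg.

open belt: β = asin((r2−r1)/C) = asin(5/62) = 4.6257°
wrap1 = π − 2β = 170.7487°
wrap2 = π + 2β = 189.2513°

wrap1=170.75_deg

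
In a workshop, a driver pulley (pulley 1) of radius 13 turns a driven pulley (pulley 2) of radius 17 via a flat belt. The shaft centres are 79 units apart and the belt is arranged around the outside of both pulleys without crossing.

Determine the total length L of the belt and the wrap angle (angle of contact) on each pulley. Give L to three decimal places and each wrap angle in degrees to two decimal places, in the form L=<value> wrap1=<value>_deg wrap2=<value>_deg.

L=252.450 wrap1=174.20_deg wrap2=185.80_deg

open belt: β = asin((r2−r1)/C) = asin(4/79) = 2.9023°
wrap1 = π − 2β = 174.1954°
wrap2 = π + 2β = 185.8046°
tangent length = C·cosβ = 78.8987
L = r1·wrap1 + r2·wrap2 + 2·C·cosβ = 13·3.0403 + 17·3.2429 + 2·78.8987 = 252.4504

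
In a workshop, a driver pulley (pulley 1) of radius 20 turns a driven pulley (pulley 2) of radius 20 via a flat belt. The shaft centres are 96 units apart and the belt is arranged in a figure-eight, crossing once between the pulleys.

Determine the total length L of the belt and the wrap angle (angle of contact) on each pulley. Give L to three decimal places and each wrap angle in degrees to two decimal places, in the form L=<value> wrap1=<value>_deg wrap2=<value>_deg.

crossed belt: β = asin((r1+r2)/C) = asin(40/96) = 24.6243°
wrap1 = wrap2 = π + 2β = 229.2486°
tangent length = C·cosβ = 87.2697
L = (r1+r2)·wrap + 2·C·cosβ = 40·4.0011 + 2·87.2697 = 334.5851

L=334.585 wrap1=229.25_deg wrap2=229.25_deg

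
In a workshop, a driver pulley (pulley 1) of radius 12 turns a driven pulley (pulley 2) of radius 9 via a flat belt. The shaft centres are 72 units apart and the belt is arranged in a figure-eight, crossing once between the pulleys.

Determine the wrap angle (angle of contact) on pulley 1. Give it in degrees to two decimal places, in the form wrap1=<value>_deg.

wrap1=213.92_deg

crossed belt: β = asin((r1+r2)/C) = asin(21/72) = 16.9578°
wrap1 = wrap2 = π + 2β = 213.9155°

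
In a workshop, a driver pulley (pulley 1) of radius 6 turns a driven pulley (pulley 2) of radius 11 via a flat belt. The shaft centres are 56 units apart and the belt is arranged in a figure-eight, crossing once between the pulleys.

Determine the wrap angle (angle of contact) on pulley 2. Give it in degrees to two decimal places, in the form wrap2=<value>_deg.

crossed belt: β = asin((r1+r2)/C) = asin(17/56) = 17.6722°
wrap1 = wrap2 = π + 2β = 215.3445°

wrap2=215.34_deg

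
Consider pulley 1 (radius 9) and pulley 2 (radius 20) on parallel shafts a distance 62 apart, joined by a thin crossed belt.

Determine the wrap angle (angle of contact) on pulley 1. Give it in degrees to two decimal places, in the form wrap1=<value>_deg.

crossed belt: β = asin((r1+r2)/C) = asin(29/62) = 27.8878°
wrap1 = wrap2 = π + 2β = 235.7756°

wrap1=235.78_deg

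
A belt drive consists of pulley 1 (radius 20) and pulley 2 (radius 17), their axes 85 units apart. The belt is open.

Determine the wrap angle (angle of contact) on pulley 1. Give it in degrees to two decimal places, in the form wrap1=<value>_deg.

wrap1=184.05_deg

open belt: β = asin((r2−r1)/C) = asin(-3/85) = -2.0226°
wrap1 = π − 2β = 184.0452°
wrap2 = π + 2β = 175.9548°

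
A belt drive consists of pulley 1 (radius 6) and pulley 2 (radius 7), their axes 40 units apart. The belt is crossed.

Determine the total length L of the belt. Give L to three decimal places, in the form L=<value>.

L=125.104

crossed belt: β = asin((r1+r2)/C) = asin(13/40) = 18.9656°
wrap1 = wrap2 = π + 2β = 217.9311°
tangent length = C·cosβ = 37.8286
L = (r1+r2)·wrap + 2·C·cosβ = 13·3.8036 + 2·37.8286 = 125.1041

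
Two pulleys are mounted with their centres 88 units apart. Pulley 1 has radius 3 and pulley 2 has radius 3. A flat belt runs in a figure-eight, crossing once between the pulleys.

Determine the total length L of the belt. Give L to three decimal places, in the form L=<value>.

crossed belt: β = asin((r1+r2)/C) = asin(6/88) = 3.9096°
wrap1 = wrap2 = π + 2β = 187.8191°
tangent length = C·cosβ = 87.7952
L = (r1+r2)·wrap + 2·C·cosβ = 6·3.2781 + 2·87.7952 = 195.2588

L=195.259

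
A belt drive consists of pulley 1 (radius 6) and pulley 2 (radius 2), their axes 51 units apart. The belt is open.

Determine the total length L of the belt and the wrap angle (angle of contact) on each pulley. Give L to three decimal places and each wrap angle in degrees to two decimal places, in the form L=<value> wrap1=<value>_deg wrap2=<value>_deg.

L=127.447 wrap1=189.00_deg wrap2=171.00_deg

open belt: β = asin((r2−r1)/C) = asin(-4/51) = -4.4984°
wrap1 = π − 2β = 188.9968°
wrap2 = π + 2β = 171.0032°
tangent length = C·cosβ = 50.8429
L = r1·wrap1 + r2·wrap2 + 2·C·cosβ = 6·3.2986 + 2·2.9846 + 2·50.8429 = 127.4466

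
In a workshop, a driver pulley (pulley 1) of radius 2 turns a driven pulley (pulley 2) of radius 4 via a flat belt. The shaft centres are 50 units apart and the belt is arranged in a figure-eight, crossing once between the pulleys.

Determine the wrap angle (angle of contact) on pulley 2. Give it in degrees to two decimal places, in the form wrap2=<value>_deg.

crossed belt: β = asin((r1+r2)/C) = asin(6/50) = 6.8921°
wrap1 = wrap2 = π + 2β = 193.7842°

wrap2=193.78_deg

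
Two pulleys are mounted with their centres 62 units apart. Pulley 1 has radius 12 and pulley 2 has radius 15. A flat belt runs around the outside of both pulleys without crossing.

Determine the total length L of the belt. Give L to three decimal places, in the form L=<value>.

L=208.968

open belt: β = asin((r2−r1)/C) = asin(3/62) = 2.7735°
wrap1 = π − 2β = 174.4531°
wrap2 = π + 2β = 185.5469°
tangent length = C·cosβ = 61.9274
L = r1·wrap1 + r2·wrap2 + 2·C·cosβ = 12·3.0448 + 15·3.2384 + 2·61.9274 = 208.9682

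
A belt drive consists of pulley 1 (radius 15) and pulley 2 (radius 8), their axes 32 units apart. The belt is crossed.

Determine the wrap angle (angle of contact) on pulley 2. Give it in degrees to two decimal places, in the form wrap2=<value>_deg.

crossed belt: β = asin((r1+r2)/C) = asin(23/32) = 45.9514°
wrap1 = wrap2 = π + 2β = 271.9027°

wrap2=271.90_deg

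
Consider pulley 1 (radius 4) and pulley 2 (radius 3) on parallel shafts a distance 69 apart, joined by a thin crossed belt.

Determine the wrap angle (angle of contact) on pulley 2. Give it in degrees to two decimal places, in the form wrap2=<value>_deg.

wrap2=191.65_deg

crossed belt: β = asin((r1+r2)/C) = asin(7/69) = 5.8226°
wrap1 = wrap2 = π + 2β = 191.6453°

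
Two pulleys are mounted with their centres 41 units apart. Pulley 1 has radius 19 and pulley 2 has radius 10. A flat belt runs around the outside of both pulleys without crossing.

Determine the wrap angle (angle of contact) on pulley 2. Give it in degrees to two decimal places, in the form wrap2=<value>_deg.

wrap2=154.64_deg

open belt: β = asin((r2−r1)/C) = asin(-9/41) = -12.6804°
wrap1 = π − 2β = 205.3608°
wrap2 = π + 2β = 154.6392°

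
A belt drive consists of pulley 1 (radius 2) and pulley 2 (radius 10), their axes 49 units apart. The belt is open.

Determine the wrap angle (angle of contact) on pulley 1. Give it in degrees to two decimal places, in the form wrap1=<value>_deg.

wrap1=161.21_deg

open belt: β = asin((r2−r1)/C) = asin(8/49) = 9.3965°
wrap1 = π − 2β = 161.2070°
wrap2 = π + 2β = 198.7930°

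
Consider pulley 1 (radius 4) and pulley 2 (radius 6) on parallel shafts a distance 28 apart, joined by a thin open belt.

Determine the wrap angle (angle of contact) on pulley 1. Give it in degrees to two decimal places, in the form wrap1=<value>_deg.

open belt: β = asin((r2−r1)/C) = asin(2/28) = 4.0960°
wrap1 = π − 2β = 171.8079°
wrap2 = π + 2β = 188.1921°

wrap1=171.81_deg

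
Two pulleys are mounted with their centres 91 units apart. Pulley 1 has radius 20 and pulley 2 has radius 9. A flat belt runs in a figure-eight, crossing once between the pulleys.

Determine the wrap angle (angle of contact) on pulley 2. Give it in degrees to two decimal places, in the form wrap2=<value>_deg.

wrap2=217.17_deg

crossed belt: β = asin((r1+r2)/C) = asin(29/91) = 18.5832°
wrap1 = wrap2 = π + 2β = 217.1664°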